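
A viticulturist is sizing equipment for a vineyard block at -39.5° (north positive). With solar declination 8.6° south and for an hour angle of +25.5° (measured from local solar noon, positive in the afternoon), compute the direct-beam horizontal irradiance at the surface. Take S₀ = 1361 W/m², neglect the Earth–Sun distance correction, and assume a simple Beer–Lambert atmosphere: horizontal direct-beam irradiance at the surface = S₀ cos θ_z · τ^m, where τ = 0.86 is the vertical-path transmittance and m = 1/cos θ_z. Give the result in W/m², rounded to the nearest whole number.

880 W/m²

With φ = -39.5°, δ = -8.6°, H = 25.50°: sin φ sin δ = 0.0951, cos φ cos δ cos H = 0.6886, so cos θ_z = 0.7837.
Air mass m = 1/cos θ_z = 1/0.7837 = 1.276; τ^m = 0.86^1.276 = 0.8249.
Surface direct beam = 1361 × 0.7837 × 0.8249 = 879.85 W/m².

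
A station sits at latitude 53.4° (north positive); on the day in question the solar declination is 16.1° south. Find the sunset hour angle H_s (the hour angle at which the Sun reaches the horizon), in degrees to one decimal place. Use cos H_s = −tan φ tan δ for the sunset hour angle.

67.1°

cos H_s = −tan(53.4°) · tan(-16.1°) = 0.3886, so H_s = arccos(0.3886) = 67.13°.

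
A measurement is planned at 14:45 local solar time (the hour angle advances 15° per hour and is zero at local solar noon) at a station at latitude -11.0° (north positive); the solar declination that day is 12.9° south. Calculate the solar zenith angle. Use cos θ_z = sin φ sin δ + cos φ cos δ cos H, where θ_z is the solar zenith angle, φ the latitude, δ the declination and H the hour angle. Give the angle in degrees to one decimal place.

40.4°

Hour angle H = 15° × (14.75 − 12) = 41.25°.
cos θ_z = sin(-11.0°) sin(-12.9°) + cos(-11.0°) cos(-12.9°) cos(41.25°) = 0.0426 + 0.7194 = 0.7620.
θ_z = arccos(0.7620) = 40.36°.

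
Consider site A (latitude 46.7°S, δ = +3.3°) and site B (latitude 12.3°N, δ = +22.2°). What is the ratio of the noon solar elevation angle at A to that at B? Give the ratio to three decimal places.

0.499

A: 90° − |-46.7 − (3.3)| = 40.00°.
B: 90° − |12.3 − (22.2)| = 80.10°.
Ratio A/B = 40.0000 / 80.1000 = 0.4994.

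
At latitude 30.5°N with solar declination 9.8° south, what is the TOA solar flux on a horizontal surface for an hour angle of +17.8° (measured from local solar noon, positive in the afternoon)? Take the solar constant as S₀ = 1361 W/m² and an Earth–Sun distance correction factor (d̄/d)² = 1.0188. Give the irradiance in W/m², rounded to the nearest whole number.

cos θ_z = sin φ sin δ + cos φ cos δ cos H = (0.5075)(-0.1702) + (0.8616)(0.9854)(0.9521) = 0.7220.
Top-of-atmosphere irradiance = S₀ (d̄/d)² cos θ_z = 1361 × 1.0188 × 0.7220 = 1001.12 W/m².

1001 W/m²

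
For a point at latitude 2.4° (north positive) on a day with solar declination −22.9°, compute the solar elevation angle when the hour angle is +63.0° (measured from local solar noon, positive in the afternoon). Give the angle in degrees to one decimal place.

cos θ_z = sin φ sin δ + cos φ cos δ cos H = (0.0419)(-0.3891) + (0.9991)(0.9212)(0.4540) = 0.4015.
θ_z = arccos(0.4015) = 66.33°, so the elevation is 90° − 66.33° = 23.67°.

23.7°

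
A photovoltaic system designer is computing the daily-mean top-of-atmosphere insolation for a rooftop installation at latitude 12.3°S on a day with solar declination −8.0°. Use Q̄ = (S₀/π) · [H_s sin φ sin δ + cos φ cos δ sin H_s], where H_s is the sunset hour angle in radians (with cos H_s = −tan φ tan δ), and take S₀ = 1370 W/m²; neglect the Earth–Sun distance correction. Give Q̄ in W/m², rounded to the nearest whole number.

442 W/m²

cos H_s = −tan(-12.3°) · tan(-8.0°) = -0.0306, so H_s = arccos(-0.0306) = 91.75°. In radians, H_s = 1.6013.
H_s sin φ sin δ = 1.6013 × -0.2130 × -0.1392 = 0.0475.
cos φ cos δ sin H_s = 0.9770 × 0.9903 × 0.9995 = 0.9670.
Q̄ = (1370/π) × (0.0475 + 0.9670) = 436.08 × 1.0145 = 442.40 W/m².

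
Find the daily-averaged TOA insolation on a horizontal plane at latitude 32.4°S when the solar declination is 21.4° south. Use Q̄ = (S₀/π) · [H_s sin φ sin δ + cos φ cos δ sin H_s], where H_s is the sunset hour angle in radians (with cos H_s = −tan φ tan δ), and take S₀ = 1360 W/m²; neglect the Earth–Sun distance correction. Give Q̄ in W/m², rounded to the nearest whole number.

484 W/m²

cos H_s = −tan(-32.4°) · tan(-21.4°) = -0.2487, so H_s = arccos(-0.2487) = 104.40°. In radians, H_s = 1.8221.
H_s sin φ sin δ = 1.8221 × -0.5358 × -0.3649 = 0.3562.
cos φ cos δ sin H_s = 0.8443 × 0.9311 × 0.9686 = 0.7614.
Q̄ = (1360/π) × (0.3562 + 0.7614) = 432.90 × 1.1176 = 483.81 W/m².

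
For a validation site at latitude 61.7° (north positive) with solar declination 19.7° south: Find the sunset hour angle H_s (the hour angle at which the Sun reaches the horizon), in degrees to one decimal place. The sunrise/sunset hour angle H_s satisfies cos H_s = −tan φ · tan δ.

−tan φ tan δ = −(1.8572)(-0.3581) = 0.6651; H_s = arccos(0.6651) = 48.31°.

48.3°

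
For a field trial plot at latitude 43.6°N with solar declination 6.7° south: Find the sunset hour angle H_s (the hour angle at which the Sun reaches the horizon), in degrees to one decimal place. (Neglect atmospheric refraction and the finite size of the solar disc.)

cos H_s = −tan(43.6°) · tan(-6.7°) = 0.1119, so H_s = arccos(0.1119) = 83.58°.

83.6°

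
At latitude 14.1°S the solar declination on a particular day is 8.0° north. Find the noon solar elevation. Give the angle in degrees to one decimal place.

67.9°

At local solar noon the hour angle is zero, so the elevation is 90° − |φ − δ| = 90° − |-14.1° − (8.0°)| = 90° − 22.1° = 67.9°.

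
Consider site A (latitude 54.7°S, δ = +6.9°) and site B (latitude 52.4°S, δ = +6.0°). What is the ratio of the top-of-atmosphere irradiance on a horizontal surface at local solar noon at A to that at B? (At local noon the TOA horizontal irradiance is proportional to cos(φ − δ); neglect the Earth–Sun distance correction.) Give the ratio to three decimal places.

A: cos θ_z = cos(-54.7° − (6.9°)) = 0.4756.
B: cos θ_z = cos(-52.4° − (6.0°)) = 0.5240.
Ratio A/B = 0.4756 / 0.5240 = 0.9076.

0.908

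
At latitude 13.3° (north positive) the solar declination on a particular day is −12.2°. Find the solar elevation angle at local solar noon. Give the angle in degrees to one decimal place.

64.5°

At local solar noon the hour angle is zero, so the elevation is 90° − |φ − δ| = 90° − |13.3° − (-12.2°)| = 90° − 25.5° = 64.5°.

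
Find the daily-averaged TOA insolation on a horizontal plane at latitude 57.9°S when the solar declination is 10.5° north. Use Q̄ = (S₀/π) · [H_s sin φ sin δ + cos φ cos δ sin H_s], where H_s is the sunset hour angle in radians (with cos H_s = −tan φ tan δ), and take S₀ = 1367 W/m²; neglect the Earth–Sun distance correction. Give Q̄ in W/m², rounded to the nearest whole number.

132 W/m²

cos H_s = −tan(-57.9°) · tan(10.5°) = 0.2955, so H_s = arccos(0.2955) = 72.81°. In radians, H_s = 1.2708.
H_s sin φ sin δ = 1.2708 × -0.8471 × 0.1822 = -0.1961.
cos φ cos δ sin H_s = 0.5314 × 0.9833 × 0.9553 = 0.4992.
Q̄ = (1367/π) × (-0.1961 + 0.4992) = 435.13 × 0.3031 = 131.89 W/m².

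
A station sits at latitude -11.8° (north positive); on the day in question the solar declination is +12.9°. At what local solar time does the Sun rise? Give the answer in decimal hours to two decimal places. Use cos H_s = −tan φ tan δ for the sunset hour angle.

6.18 h

The sunset hour angle satisfies cos H_s = −tan φ tan δ = 0.0478, giving H_s = 87.26°.
Sunrise is at 12 − H_s/15 = 12 − 5.817 = 6.183 h local solar time.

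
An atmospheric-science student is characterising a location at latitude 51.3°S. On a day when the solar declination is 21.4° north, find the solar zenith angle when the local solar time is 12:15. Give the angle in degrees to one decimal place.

72.8°

Hour angle H = 15° × (12.25 − 12) = 3.75°.
cos θ_z = sin(-51.3°) sin(21.4°) + cos(-51.3°) cos(21.4°) cos(3.75°) = -0.2848 + 0.5809 = 0.2961.
θ_z = arccos(0.2961) = 72.78°.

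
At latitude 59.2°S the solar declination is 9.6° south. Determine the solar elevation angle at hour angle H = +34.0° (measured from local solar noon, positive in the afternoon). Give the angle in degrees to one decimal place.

cos θ_z = sin(-59.2°) sin(-9.6°) + cos(-59.2°) cos(-9.6°) cos(34.00°) = 0.1432 + 0.4186 = 0.5618.
θ_z = arccos(0.5618) = 55.82°, so the elevation is 90° − 55.82° = 34.18°.

34.2°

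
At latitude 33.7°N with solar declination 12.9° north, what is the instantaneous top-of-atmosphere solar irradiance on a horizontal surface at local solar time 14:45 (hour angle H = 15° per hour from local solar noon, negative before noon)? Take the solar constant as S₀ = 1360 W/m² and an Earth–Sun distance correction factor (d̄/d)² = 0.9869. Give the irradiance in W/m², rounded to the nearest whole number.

Hour angle H = 15° × (14.75 − 12) = 41.25°.
With φ = 33.7°, δ = 12.9°, H = 41.25°: sin φ sin δ = 0.1239, cos φ cos δ cos H = 0.6097, so cos θ_z = 0.7336.
Top-of-atmosphere irradiance = S₀ (d̄/d)² cos θ_z = 1360 × 0.9869 × 0.7336 = 984.63 W/m².

985 W/m²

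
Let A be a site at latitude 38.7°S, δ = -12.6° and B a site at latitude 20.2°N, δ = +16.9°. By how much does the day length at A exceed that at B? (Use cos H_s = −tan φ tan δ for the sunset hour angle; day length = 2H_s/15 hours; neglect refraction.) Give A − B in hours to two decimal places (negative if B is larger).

A: H_s = arccos(−tan -38.7° · tan -12.6°) = 100.32°, so 2H_s/15 = 13.3760 h.
B: H_s = arccos(−tan 20.2° · tan 16.9°) = 96.42°, so 2H_s/15 = 12.8560 h.
A − B = 13.3760 − 12.8560 = 0.5200 h.

+0.52 h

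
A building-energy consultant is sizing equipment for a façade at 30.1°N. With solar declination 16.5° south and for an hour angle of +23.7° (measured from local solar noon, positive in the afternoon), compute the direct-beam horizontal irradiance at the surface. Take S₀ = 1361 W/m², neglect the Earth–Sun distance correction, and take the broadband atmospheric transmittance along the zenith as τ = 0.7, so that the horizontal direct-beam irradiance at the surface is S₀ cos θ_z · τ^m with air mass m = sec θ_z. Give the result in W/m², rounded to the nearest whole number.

cos θ_z = sin(30.1°) sin(-16.5°) + cos(30.1°) cos(-16.5°) cos(23.70°) = -0.1424 + 0.7596 = 0.6172.
Air mass m = 1/cos θ_z = 1/0.6172 = 1.620; τ^m = 0.7^1.620 = 0.5611.
Surface direct beam = 1361 × 0.6172 × 0.5611 = 471.33 W/m².

471 W/m²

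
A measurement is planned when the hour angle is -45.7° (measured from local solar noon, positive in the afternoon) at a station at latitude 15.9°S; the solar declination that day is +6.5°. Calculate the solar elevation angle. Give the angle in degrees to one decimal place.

39.5°

cos θ_z = sin φ sin δ + cos φ cos δ cos H = (-0.2740)(0.1132) + (0.9617)(0.9936)(0.6984) = 0.6363.
θ_z = arccos(0.6363) = 50.48°, so the elevation is 90° − 50.48° = 39.52°.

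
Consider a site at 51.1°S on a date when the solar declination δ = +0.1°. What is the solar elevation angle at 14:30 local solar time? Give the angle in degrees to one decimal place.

Hour angle H = 15° × (14.5 − 12) = 37.50°.
cos θ_z = sin φ sin δ + cos φ cos δ cos H = (-0.7782)(0.0017) + (0.6280)(1.0000)(0.7934) = 0.4969.
θ_z = arccos(0.4969) = 60.20°, so the elevation is 90° − 60.20° = 29.80°.

29.8°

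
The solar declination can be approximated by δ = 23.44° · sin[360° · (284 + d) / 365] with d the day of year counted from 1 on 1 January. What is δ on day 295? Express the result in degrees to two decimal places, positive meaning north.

-12.10°

360 × (284 + 295) / 365 = 571.068°; sin(571.068°) = -0.5161.
δ = 23.44 × -0.5161 = -12.097° ≈ -12.10°.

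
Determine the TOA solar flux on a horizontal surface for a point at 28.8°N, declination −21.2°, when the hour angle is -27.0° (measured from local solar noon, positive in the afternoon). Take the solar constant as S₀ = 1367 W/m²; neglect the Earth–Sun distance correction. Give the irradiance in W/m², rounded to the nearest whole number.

cos θ_z = sin(28.8°) sin(-21.2°) + cos(28.8°) cos(-21.2°) cos(-27.00°) = -0.1742 + 0.7280 = 0.5538.
Top-of-atmosphere irradiance = S₀ cos θ_z = 1367 × 0.5538 = 757.04 W/m².

757 W/m²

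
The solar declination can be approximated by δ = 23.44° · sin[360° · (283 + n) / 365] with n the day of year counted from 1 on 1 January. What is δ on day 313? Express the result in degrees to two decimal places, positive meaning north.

-17.37°

360 × (283 + 313) / 365 = 587.836°; sin(587.836°) = -0.7412.
δ = 23.44 × -0.7412 = -17.374° ≈ -17.37°.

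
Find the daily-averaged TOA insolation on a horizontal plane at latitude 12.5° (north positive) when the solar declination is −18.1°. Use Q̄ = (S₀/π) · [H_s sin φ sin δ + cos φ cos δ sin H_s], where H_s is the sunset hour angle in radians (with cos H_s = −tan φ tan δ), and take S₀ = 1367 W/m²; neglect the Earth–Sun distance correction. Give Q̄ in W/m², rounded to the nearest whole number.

359 W/m²

cos H_s = −tan(12.5°) · tan(-18.1°) = 0.0725, so H_s = arccos(0.0725) = 85.84°. In radians, H_s = 1.4982.
H_s sin φ sin δ = 1.4982 × 0.2164 × -0.3107 = -0.1007.
cos φ cos δ sin H_s = 0.9763 × 0.9505 × 0.9974 = 0.9256.
Q̄ = (1367/π) × (-0.1007 + 0.9256) = 435.13 × 0.8249 = 358.94 W/m².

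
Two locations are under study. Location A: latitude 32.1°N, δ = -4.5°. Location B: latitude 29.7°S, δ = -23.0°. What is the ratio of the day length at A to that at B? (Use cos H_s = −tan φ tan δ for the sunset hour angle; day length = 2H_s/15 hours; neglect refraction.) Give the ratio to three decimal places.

A: H_s = arccos(−tan 32.1° · tan -4.5°) = 87.17°, so 2H_s/15 = 11.6227 h.
B: H_s = arccos(−tan -29.7° · tan -23.0°) = 104.01°, so 2H_s/15 = 13.8680 h.
Ratio A/B = 11.6227 / 13.8680 = 0.8381.

0.838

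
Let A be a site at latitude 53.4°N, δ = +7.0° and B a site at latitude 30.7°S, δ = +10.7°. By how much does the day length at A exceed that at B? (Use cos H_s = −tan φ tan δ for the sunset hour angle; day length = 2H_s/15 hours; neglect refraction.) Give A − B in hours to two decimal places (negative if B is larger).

+2.13 h

A: H_s = arccos(−tan 53.4° · tan 7.0°) = 99.52°, so 2H_s/15 = 13.2693 h.
B: H_s = arccos(−tan -30.7° · tan 10.7°) = 83.56°, so 2H_s/15 = 11.1413 h.
A − B = 13.2693 − 11.1413 = 2.1280 h.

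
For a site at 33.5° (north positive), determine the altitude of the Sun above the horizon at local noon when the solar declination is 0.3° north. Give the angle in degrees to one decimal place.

At local solar noon the hour angle is zero, so the elevation is 90° − |φ − δ| = 90° − |33.5° − (0.3°)| = 90° − 33.2° = 56.8°.

56.8°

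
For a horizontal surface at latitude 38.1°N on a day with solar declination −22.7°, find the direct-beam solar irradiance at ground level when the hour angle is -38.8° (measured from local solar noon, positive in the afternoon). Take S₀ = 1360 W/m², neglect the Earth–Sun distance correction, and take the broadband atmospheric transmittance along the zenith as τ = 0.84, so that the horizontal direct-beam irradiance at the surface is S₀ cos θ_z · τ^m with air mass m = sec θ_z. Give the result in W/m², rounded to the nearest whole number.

cos θ_z = sin(38.1°) sin(-22.7°) + cos(38.1°) cos(-22.7°) cos(-38.80°) = -0.2381 + 0.5658 = 0.3277.
Air mass m = 1/cos θ_z = 1/0.3277 = 3.052; τ^m = 0.84^3.052 = 0.5874.
Surface direct beam = 1360 × 0.3277 × 0.5874 = 261.79 W/m².

262 W/m²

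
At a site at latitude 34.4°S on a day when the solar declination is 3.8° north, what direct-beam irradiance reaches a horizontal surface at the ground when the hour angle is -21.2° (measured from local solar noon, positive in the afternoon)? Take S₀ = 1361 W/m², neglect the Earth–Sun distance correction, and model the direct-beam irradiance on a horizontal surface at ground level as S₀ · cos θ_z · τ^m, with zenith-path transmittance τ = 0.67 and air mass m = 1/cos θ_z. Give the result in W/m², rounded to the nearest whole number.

With φ = -34.4°, δ = 3.8°, H = -21.20°: sin φ sin δ = -0.0374, cos φ cos δ cos H = 0.7676, so cos θ_z = 0.7302.
Air mass m = 1/cos θ_z = 1/0.7302 = 1.369; τ^m = 0.67^1.369 = 0.5780.
Surface direct beam = 1361 × 0.7302 × 0.5780 = 574.42 W/m².

574 W/m²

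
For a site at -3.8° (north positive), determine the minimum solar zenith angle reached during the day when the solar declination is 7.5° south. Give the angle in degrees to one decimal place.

At local solar noon the hour angle is zero, so the zenith angle is |φ − δ| = |-3.8° − (-7.5°)| = 3.7°.

3.7°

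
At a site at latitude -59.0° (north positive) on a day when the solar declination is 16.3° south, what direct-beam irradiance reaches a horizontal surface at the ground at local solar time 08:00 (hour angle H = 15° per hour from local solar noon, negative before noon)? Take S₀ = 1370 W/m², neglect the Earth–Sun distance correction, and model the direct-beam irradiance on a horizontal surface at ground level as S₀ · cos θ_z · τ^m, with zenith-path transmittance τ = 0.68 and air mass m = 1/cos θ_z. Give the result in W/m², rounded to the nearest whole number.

Hour angle H = 15° × (8 − 12) = -60.00°.
cos θ_z = sin(-59.0°) sin(-16.3°) + cos(-59.0°) cos(-16.3°) cos(-60.00°) = 0.2406 + 0.2472 = 0.4878.
Air mass m = 1/cos θ_z = 1/0.4878 = 2.050; τ^m = 0.68^2.050 = 0.4536.
Surface direct beam = 1370 × 0.4878 × 0.4536 = 303.13 W/m².

303 W/m²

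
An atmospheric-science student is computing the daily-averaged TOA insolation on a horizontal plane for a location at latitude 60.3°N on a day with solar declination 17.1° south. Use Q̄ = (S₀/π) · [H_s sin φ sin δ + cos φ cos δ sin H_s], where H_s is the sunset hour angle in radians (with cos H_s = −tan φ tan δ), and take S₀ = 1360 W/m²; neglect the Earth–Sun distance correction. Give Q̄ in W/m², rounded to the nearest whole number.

The sunset hour angle satisfies cos H_s = −tan φ tan δ = 0.5394, giving H_s = 57.36°. In radians, H_s = 1.0011.
H_s sin φ sin δ = 1.0011 × 0.8686 × -0.2940 = -0.2556.
cos φ cos δ sin H_s = 0.4955 × 0.9558 × 0.8421 = 0.3988.
Q̄ = (1360/π) × (-0.2556 + 0.3988) = 432.90 × 0.1432 = 61.99 W/m².

62 W/m²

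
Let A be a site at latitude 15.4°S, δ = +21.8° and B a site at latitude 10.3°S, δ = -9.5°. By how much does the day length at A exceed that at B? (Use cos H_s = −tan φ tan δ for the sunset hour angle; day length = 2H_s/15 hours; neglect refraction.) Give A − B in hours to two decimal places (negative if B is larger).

-1.08 h

A: H_s = arccos(−tan -15.4° · tan 21.8°) = 83.67°, so 2H_s/15 = 11.1560 h.
B: H_s = arccos(−tan -10.3° · tan -9.5°) = 91.74°, so 2H_s/15 = 12.2320 h.
A − B = 11.1560 − 12.2320 = -1.0760 h.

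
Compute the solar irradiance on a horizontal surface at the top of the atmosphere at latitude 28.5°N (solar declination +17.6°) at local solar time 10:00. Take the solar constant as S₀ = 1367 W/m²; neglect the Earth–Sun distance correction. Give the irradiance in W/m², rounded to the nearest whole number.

Hour angle H = 15° × (10 − 12) = -30.00°.
cos θ_z = sin(28.5°) sin(17.6°) + cos(28.5°) cos(17.6°) cos(-30.00°) = 0.1443 + 0.7255 = 0.8698.
Top-of-atmosphere irradiance = S₀ cos θ_z = 1367 × 0.8698 = 1189.02 W/m².

1189 W/m²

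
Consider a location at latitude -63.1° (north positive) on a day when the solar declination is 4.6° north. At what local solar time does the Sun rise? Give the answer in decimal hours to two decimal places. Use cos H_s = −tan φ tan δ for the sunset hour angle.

6.61 h

The sunset hour angle satisfies cos H_s = −tan φ tan δ = 0.1586, giving H_s = 80.87°.
Sunrise is at 12 − H_s/15 = 12 − 5.391 = 6.609 h local solar time.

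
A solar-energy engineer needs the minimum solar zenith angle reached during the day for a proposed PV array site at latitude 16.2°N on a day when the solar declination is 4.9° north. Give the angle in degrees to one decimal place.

At local solar noon the hour angle is zero, so the zenith angle is |φ − δ| = |16.2° − (4.9°)| = 11.3°.

11.3°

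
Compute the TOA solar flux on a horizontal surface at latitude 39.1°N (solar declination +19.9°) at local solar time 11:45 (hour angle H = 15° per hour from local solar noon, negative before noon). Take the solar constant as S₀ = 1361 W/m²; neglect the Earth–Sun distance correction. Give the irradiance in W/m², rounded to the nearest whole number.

1283 W/m²

Hour angle H = 15° × (11.75 − 12) = -3.75°.
cos θ_z = sin φ sin δ + cos φ cos δ cos H = (0.6307)(0.3404) + (0.7760)(0.9403)(0.9979) = 0.9428.
Top-of-atmosphere irradiance = S₀ cos θ_z = 1361 × 0.9428 = 1283.15 W/m².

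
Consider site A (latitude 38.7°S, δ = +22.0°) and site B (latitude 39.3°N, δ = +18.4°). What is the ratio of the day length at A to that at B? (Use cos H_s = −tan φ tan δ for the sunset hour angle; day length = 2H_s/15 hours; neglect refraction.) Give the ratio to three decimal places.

A: H_s = arccos(−tan -38.7° · tan 22.0°) = 71.11°, so 2H_s/15 = 9.4813 h.
B: H_s = arccos(−tan 39.3° · tan 18.4°) = 105.80°, so 2H_s/15 = 14.1067 h.
Ratio A/B = 9.4813 / 14.1067 = 0.6721.

0.672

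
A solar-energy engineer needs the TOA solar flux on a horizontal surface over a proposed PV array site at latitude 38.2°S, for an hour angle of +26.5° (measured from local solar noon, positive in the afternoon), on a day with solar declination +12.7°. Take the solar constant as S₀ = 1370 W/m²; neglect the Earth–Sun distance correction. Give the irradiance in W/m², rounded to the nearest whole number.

754 W/m²

cos θ_z = sin(-38.2°) sin(12.7°) + cos(-38.2°) cos(12.7°) cos(26.50°) = -0.1360 + 0.6861 = 0.5501.
Top-of-atmosphere irradiance = S₀ cos θ_z = 1370 × 0.5501 = 753.64 W/m².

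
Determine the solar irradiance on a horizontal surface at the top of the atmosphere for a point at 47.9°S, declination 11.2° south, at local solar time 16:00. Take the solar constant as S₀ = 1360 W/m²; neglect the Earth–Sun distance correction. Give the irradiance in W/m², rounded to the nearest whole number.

643 W/m²

Hour angle H = 15° × (16 − 12) = 60.00°.
cos θ_z = sin φ sin δ + cos φ cos δ cos H = (-0.7420)(-0.1942) + (0.6704)(0.9810)(0.5000) = 0.4729.
Top-of-atmosphere irradiance = S₀ cos θ_z = 1360 × 0.4729 = 643.14 W/m².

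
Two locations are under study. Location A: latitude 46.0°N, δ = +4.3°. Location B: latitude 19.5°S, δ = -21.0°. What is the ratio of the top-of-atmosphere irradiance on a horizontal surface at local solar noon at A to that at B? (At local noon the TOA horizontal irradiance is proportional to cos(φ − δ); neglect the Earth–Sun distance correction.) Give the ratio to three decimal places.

0.747

A: cos θ_z = cos(46.0° − (4.3°)) = 0.7466.
B: cos θ_z = cos(-19.5° − (-21.0°)) = 0.9997.
Ratio A/B = 0.7466 / 0.9997 = 0.7468.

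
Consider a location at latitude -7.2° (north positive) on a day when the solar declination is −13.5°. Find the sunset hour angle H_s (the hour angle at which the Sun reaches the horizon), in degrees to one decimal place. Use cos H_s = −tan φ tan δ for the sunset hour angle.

91.7°

−tan φ tan δ = −(-0.1263)(-0.2401) = -0.0303; H_s = arccos(-0.0303) = 91.74°.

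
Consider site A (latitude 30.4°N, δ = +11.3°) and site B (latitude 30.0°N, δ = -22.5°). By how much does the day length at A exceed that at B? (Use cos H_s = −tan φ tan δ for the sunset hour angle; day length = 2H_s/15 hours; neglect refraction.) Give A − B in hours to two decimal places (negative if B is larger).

A: H_s = arccos(−tan 30.4° · tan 11.3°) = 96.73°, so 2H_s/15 = 12.8973 h.
B: H_s = arccos(−tan 30.0° · tan -22.5°) = 76.16°, so 2H_s/15 = 10.1547 h.
A − B = 12.8973 − 10.1547 = 2.7426 h.

+2.74 h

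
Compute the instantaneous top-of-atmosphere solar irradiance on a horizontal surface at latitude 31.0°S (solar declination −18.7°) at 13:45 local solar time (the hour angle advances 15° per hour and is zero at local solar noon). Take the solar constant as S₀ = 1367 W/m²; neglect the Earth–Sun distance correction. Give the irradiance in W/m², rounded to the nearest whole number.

1221 W/m²

Hour angle H = 15° × (13.75 − 12) = 26.25°.
With φ = -31.0°, δ = -18.7°, H = 26.25°: sin φ sin δ = 0.1651, cos φ cos δ cos H = 0.7282, so cos θ_z = 0.8933.
Top-of-atmosphere irradiance = S₀ cos θ_z = 1367 × 0.8933 = 1221.14 W/m².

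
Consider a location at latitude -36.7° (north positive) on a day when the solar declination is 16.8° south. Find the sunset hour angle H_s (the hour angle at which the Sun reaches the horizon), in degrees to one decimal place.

103.0°

−tan φ tan δ = −(-0.7454)(-0.3019) = -0.2250; H_s = arccos(-0.2250) = 103.00°.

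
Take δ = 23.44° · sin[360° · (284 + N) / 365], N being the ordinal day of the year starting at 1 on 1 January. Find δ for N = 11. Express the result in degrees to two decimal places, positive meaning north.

-21.89°

360 × (284 + 11) / 365 = 290.959°; sin(290.959°) = -0.9338.
δ = 23.44 × -0.9338 = -21.888° ≈ -21.89°.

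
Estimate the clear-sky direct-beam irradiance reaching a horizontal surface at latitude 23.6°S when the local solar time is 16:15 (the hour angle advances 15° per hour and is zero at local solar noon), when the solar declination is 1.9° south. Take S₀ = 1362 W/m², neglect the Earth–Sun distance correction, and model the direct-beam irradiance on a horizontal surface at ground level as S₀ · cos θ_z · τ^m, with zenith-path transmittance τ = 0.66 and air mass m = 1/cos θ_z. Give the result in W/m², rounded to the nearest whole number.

211 W/m²

Hour angle H = 15° × (16.25 − 12) = 63.75°.
cos θ_z = sin(-23.6°) sin(-1.9°) + cos(-23.6°) cos(-1.9°) cos(63.75°) = 0.0133 + 0.4051 = 0.4184.
Air mass m = 1/cos θ_z = 1/0.4184 = 2.390; τ^m = 0.66^2.390 = 0.3704.
Surface direct beam = 1362 × 0.4184 × 0.3704 = 211.08 W/m².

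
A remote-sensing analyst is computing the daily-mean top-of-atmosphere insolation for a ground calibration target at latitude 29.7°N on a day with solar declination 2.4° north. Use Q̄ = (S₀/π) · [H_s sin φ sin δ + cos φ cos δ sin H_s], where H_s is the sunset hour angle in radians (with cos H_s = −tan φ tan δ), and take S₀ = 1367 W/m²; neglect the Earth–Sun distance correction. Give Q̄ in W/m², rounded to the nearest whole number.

−tan φ tan δ = −(0.5704)(0.0419) = -0.0239; H_s = arccos(-0.0239) = 91.37°. In radians, H_s = 1.5947.
H_s sin φ sin δ = 1.5947 × 0.4955 × 0.0419 = 0.0331.
cos φ cos δ sin H_s = 0.8686 × 0.9991 × 0.9997 = 0.8676.
Q̄ = (1367/π) × (0.0331 + 0.8676) = 435.13 × 0.9007 = 391.92 W/m².

392 W/m²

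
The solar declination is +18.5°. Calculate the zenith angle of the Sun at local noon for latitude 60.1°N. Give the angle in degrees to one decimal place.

41.6°

At local solar noon the hour angle is zero, so the zenith angle is |φ − δ| = |60.1° − (18.5°)| = 41.6°.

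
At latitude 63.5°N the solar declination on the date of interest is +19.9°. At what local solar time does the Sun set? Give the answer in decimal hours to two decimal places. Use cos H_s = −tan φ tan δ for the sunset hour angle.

21.10 h

The sunset hour angle satisfies cos H_s = −tan φ tan δ = -0.7260, giving H_s = 136.55°.
Sunset is at 12 + H_s/15 = 12 + 9.103 = 21.103 h local solar time.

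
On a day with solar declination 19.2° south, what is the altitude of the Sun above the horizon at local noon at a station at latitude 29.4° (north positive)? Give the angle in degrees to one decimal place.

At local solar noon the hour angle is zero, so the elevation is 90° − |φ − δ| = 90° − |29.4° − (-19.2°)| = 90° − 48.6° = 41.4°.

41.4°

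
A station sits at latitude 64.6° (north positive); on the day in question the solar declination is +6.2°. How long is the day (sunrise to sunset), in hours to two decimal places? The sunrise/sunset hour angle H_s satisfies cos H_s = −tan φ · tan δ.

−tan φ tan δ = −(2.1060)(0.1086) = -0.2287; H_s = arccos(-0.2287) = 103.22°.
Day length = 2 H_s / 15° h⁻¹ = 206.44° / 15 = 13.763 h.

13.76 hours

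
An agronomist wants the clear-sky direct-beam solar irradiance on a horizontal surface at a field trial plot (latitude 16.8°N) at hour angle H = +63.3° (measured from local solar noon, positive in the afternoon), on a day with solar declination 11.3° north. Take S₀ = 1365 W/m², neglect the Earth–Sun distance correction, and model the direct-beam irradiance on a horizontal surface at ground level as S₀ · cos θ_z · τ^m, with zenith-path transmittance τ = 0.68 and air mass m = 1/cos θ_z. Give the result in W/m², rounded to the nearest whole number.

cos θ_z = sin φ sin δ + cos φ cos δ cos H = (0.2890)(0.1959) + (0.9573)(0.9806)(0.4493) = 0.4784.
Air mass m = 1/cos θ_z = 1/0.4784 = 2.090; τ^m = 0.68^2.090 = 0.4466.
Surface direct beam = 1365 × 0.4784 × 0.4466 = 291.64 W/m².

292 W/m²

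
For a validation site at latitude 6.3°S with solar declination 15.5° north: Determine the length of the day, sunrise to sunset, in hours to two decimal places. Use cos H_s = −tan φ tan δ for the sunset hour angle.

11.77 hours

−tan φ tan δ = −(-0.1104)(0.2773) = 0.0306; H_s = arccos(0.0306) = 88.25°.
Day length = 2 H_s / 15° h⁻¹ = 176.50° / 15 = 11.767 h.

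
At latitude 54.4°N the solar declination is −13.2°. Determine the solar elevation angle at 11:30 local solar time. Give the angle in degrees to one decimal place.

22.1°

Hour angle H = 15° × (11.5 − 12) = -7.50°.
cos θ_z = sin φ sin δ + cos φ cos δ cos H = (0.8131)(-0.2284) + (0.5821)(0.9736)(0.9914) = 0.3761.
θ_z = arccos(0.3761) = 67.91°, so the elevation is 90° − 67.91° = 22.09°.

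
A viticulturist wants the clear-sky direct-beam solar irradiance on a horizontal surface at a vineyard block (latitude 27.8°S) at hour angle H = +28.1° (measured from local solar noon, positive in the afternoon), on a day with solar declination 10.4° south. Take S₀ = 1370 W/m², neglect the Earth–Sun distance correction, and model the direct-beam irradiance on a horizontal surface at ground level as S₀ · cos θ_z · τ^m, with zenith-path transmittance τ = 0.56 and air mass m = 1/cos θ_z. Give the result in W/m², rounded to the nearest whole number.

591 W/m²

With φ = -27.8°, δ = -10.4°, H = 28.10°: sin φ sin δ = 0.0842, cos φ cos δ cos H = 0.7675, so cos θ_z = 0.8517.
Air mass m = 1/cos θ_z = 1/0.8517 = 1.174; τ^m = 0.56^1.174 = 0.5063.
Surface direct beam = 1370 × 0.8517 × 0.5063 = 590.77 W/m².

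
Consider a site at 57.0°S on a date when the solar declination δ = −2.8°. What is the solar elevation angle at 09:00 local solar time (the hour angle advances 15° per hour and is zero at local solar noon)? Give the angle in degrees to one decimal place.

Hour angle H = 15° × (9 − 12) = -45.00°.
cos θ_z = sin φ sin δ + cos φ cos δ cos H = (-0.8387)(-0.0488) + (0.5446)(0.9988)(0.7071) = 0.4256.
θ_z = arccos(0.4256) = 64.81°, so the elevation is 90° − 64.81° = 25.19°.

25.2°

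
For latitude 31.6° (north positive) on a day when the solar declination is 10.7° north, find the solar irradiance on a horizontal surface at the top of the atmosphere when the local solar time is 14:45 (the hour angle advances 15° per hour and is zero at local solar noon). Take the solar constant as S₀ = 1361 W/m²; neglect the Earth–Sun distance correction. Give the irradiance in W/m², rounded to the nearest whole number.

Hour angle H = 15° × (14.75 − 12) = 41.25°.
With φ = 31.6°, δ = 10.7°, H = 41.25°: sin φ sin δ = 0.0973, cos φ cos δ cos H = 0.6292, so cos θ_z = 0.7265.
Top-of-atmosphere irradiance = S₀ cos θ_z = 1361 × 0.7265 = 988.77 W/m².

989 W/m²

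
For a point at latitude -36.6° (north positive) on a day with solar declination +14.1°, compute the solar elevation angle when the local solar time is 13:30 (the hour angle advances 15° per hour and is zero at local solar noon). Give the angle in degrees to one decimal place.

Hour angle H = 15° × (13.5 − 12) = 22.50°.
cos θ_z = sin(-36.6°) sin(14.1°) + cos(-36.6°) cos(14.1°) cos(22.50°) = -0.1452 + 0.7194 = 0.5742.
θ_z = arccos(0.5742) = 54.96°, so the elevation is 90° − 54.96° = 35.04°.

35.0°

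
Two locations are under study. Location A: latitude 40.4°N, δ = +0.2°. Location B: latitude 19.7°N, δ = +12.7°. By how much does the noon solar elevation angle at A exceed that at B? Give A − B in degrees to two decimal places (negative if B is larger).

A: 90° − |40.4 − (0.2)| = 49.80°.
B: 90° − |19.7 − (12.7)| = 83.00°.
A − B = 49.80 − 83.00 = -33.20°.

-33.20°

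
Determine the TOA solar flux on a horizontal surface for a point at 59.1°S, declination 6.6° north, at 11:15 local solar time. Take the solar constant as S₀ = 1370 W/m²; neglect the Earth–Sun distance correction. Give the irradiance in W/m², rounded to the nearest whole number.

Hour angle H = 15° × (11.25 − 12) = -11.25°.
With φ = -59.1°, δ = 6.6°, H = -11.25°: sin φ sin δ = -0.0986, cos φ cos δ cos H = 0.5003, so cos θ_z = 0.4017.
Top-of-atmosphere irradiance = S₀ cos θ_z = 1370 × 0.4017 = 550.33 W/m².

550 W/m²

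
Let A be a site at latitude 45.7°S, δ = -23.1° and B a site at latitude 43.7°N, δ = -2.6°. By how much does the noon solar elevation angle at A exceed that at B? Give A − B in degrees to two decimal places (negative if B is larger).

+23.70°

A: 90° − |-45.7 − (-23.1)| = 67.40°.
B: 90° − |43.7 − (-2.6)| = 43.70°.
A − B = 67.40 − 43.70 = 23.70°.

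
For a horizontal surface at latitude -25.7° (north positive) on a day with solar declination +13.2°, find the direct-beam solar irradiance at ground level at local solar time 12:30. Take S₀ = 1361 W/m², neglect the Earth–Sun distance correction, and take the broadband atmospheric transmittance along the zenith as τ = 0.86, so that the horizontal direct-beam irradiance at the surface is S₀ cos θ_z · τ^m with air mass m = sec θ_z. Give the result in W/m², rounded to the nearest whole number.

863 W/m²

Hour angle H = 15° × (12.5 − 12) = 7.50°.
cos θ_z = sin(-25.7°) sin(13.2°) + cos(-25.7°) cos(13.2°) cos(7.50°) = -0.0990 + 0.8698 = 0.7708.
Air mass m = 1/cos θ_z = 1/0.7708 = 1.297; τ^m = 0.86^1.297 = 0.8223.
Surface direct beam = 1361 × 0.7708 × 0.8223 = 862.64 W/m².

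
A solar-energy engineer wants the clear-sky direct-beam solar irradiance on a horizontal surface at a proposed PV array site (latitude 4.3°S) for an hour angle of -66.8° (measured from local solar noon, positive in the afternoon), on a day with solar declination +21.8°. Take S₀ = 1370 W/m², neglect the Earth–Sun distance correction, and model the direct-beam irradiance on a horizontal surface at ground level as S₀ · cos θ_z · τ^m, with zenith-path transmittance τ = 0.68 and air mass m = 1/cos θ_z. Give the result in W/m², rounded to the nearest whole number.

cos θ_z = sin φ sin δ + cos φ cos δ cos H = (-0.0750)(0.3714) + (0.9972)(0.9285)(0.3939) = 0.3369.
Air mass m = 1/cos θ_z = 1/0.3369 = 2.968; τ^m = 0.68^2.968 = 0.3183.
Surface direct beam = 1370 × 0.3369 × 0.3183 = 146.91 W/m².

147 W/m²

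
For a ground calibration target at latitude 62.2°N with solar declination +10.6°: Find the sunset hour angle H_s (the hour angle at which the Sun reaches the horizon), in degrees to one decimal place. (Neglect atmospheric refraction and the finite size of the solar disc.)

110.8°

cos H_s = −tan(62.2°) · tan(10.6°) = -0.3550, so H_s = arccos(-0.3550) = 110.79°.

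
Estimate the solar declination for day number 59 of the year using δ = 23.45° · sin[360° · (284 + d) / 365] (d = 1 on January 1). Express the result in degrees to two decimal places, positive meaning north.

-8.67°

360 × (284 + 59) / 365 = 338.301°; sin(338.301°) = -0.3697.
δ = 23.45 × -0.3697 = -8.669° ≈ -8.67°.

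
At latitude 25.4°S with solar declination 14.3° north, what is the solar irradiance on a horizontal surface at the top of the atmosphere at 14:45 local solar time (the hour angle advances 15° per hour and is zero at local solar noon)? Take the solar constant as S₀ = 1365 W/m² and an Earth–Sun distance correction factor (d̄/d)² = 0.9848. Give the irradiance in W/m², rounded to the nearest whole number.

742 W/m²

Hour angle H = 15° × (14.75 − 12) = 41.25°.
cos θ_z = sin(-25.4°) sin(14.3°) + cos(-25.4°) cos(14.3°) cos(41.25°) = -0.1059 + 0.6581 = 0.5522.
Top-of-atmosphere irradiance = S₀ (d̄/d)² cos θ_z = 1365 × 0.9848 × 0.5522 = 742.30 W/m².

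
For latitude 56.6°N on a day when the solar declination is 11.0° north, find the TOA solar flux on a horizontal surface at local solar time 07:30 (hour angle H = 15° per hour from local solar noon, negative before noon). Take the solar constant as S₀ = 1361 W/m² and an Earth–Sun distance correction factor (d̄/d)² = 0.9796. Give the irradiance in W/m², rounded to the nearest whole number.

488 W/m²

Hour angle H = 15° × (7.5 − 12) = -67.50°.
With φ = 56.6°, δ = 11.0°, H = -67.50°: sin φ sin δ = 0.1593, cos φ cos δ cos H = 0.2068, so cos θ_z = 0.3661.
Top-of-atmosphere irradiance = S₀ (d̄/d)² cos θ_z = 1361 × 0.9796 × 0.3661 = 488.10 W/m².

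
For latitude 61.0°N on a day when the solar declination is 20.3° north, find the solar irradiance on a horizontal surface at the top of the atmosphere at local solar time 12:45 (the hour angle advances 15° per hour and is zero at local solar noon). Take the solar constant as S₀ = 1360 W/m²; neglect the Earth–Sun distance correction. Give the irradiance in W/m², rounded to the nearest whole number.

Hour angle H = 15° × (12.75 − 12) = 11.25°.
cos θ_z = sin φ sin δ + cos φ cos δ cos H = (0.8746)(0.3469) + (0.4848)(0.9379)(0.9808) = 0.7494.
Top-of-atmosphere irradiance = S₀ cos θ_z = 1360 × 0.7494 = 1019.18 W/m².

1019 W/m²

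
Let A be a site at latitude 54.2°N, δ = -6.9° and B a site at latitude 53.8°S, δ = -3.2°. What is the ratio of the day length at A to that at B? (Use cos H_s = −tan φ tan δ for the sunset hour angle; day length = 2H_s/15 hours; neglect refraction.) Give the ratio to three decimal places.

0.851

A: H_s = arccos(−tan 54.2° · tan -6.9°) = 80.34°, so 2H_s/15 = 10.7120 h.
B: H_s = arccos(−tan -53.8° · tan -3.2°) = 94.38°, so 2H_s/15 = 12.5840 h.
Ratio A/B = 10.7120 / 12.5840 = 0.8512.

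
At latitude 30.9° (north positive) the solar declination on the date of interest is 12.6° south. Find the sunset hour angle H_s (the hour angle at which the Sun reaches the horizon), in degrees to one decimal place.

cos H_s = −tan(30.9°) · tan(-12.6°) = 0.1338, so H_s = arccos(0.1338) = 82.31°.

82.3°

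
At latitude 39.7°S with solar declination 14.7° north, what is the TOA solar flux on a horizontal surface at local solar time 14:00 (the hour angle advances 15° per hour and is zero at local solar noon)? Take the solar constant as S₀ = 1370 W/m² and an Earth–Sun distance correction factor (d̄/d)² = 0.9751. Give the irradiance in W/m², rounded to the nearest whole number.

644 W/m²

Hour angle H = 15° × (14 − 12) = 30.00°.
With φ = -39.7°, δ = 14.7°, H = 30.00°: sin φ sin δ = -0.1621, cos φ cos δ cos H = 0.6445, so cos θ_z = 0.4824.
Top-of-atmosphere irradiance = S₀ (d̄/d)² cos θ_z = 1370 × 0.9751 × 0.4824 = 644.43 W/m².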